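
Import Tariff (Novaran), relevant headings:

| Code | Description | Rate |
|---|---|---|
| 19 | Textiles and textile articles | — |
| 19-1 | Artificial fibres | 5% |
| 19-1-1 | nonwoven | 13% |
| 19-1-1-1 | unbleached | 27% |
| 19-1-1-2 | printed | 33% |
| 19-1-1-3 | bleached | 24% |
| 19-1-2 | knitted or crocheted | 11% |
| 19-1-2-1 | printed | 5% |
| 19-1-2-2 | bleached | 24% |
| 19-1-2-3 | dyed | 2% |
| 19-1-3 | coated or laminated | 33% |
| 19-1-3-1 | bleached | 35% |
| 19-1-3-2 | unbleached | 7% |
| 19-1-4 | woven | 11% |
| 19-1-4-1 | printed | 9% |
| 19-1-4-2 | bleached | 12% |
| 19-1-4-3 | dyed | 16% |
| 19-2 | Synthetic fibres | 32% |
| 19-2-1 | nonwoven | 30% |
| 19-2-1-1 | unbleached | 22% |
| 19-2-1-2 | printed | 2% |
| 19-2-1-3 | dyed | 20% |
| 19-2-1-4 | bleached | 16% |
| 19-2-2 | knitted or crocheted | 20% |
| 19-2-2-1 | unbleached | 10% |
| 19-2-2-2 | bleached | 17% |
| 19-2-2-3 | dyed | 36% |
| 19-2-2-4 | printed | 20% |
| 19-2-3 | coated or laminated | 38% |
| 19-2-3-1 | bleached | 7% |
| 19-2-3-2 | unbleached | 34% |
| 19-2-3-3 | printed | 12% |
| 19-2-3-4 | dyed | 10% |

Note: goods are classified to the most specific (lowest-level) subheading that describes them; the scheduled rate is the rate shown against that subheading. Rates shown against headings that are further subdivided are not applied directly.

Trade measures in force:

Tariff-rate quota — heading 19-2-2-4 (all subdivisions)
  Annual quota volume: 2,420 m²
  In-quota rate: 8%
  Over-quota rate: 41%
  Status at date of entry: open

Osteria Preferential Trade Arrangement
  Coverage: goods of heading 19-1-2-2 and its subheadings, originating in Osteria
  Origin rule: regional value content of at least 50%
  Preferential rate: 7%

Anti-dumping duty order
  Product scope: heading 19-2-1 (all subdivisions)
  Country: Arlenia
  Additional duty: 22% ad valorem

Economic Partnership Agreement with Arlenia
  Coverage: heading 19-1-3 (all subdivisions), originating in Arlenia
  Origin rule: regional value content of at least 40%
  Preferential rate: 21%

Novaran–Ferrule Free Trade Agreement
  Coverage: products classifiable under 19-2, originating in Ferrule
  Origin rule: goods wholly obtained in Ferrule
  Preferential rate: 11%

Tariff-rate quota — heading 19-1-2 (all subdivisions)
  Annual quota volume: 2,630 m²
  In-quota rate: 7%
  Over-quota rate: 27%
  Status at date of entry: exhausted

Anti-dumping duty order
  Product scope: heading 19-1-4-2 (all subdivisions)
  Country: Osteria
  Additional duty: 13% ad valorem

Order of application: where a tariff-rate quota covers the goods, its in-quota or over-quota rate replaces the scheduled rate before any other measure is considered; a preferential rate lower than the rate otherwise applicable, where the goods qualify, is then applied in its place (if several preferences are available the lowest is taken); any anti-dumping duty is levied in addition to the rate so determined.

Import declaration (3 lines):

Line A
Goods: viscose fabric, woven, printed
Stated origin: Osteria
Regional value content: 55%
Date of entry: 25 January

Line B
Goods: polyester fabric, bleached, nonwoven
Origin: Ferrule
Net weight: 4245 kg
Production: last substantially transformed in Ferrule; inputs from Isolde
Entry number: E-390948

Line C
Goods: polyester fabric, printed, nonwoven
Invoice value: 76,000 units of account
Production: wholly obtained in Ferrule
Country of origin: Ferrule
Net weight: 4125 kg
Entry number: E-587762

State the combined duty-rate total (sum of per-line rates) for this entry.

27%

Line A: viscose → 19-1; woven → 19-1-4; printed → 19-1-4-1. Scheduled 9%. Osteria agreement on 19-1-2-2: 19-1-4-1 not covered. → 9%.
Line B: polyester → 19-2; nonwoven → 19-2-1; bleached → 19-2-1-4. Scheduled 16%. Ferrule agreement on 19-2: not wholly obtained. → 16%.
Line C: polyester → 19-2; nonwoven → 19-2-1; printed → 19-2-1-2. Scheduled 2%. Ferrule agreement on 19-2: wholly obtained → 11% available; preference 11% not lower than 2% → no reduction. → 2%.
Sum: 9% + 16% + 2% = 27%.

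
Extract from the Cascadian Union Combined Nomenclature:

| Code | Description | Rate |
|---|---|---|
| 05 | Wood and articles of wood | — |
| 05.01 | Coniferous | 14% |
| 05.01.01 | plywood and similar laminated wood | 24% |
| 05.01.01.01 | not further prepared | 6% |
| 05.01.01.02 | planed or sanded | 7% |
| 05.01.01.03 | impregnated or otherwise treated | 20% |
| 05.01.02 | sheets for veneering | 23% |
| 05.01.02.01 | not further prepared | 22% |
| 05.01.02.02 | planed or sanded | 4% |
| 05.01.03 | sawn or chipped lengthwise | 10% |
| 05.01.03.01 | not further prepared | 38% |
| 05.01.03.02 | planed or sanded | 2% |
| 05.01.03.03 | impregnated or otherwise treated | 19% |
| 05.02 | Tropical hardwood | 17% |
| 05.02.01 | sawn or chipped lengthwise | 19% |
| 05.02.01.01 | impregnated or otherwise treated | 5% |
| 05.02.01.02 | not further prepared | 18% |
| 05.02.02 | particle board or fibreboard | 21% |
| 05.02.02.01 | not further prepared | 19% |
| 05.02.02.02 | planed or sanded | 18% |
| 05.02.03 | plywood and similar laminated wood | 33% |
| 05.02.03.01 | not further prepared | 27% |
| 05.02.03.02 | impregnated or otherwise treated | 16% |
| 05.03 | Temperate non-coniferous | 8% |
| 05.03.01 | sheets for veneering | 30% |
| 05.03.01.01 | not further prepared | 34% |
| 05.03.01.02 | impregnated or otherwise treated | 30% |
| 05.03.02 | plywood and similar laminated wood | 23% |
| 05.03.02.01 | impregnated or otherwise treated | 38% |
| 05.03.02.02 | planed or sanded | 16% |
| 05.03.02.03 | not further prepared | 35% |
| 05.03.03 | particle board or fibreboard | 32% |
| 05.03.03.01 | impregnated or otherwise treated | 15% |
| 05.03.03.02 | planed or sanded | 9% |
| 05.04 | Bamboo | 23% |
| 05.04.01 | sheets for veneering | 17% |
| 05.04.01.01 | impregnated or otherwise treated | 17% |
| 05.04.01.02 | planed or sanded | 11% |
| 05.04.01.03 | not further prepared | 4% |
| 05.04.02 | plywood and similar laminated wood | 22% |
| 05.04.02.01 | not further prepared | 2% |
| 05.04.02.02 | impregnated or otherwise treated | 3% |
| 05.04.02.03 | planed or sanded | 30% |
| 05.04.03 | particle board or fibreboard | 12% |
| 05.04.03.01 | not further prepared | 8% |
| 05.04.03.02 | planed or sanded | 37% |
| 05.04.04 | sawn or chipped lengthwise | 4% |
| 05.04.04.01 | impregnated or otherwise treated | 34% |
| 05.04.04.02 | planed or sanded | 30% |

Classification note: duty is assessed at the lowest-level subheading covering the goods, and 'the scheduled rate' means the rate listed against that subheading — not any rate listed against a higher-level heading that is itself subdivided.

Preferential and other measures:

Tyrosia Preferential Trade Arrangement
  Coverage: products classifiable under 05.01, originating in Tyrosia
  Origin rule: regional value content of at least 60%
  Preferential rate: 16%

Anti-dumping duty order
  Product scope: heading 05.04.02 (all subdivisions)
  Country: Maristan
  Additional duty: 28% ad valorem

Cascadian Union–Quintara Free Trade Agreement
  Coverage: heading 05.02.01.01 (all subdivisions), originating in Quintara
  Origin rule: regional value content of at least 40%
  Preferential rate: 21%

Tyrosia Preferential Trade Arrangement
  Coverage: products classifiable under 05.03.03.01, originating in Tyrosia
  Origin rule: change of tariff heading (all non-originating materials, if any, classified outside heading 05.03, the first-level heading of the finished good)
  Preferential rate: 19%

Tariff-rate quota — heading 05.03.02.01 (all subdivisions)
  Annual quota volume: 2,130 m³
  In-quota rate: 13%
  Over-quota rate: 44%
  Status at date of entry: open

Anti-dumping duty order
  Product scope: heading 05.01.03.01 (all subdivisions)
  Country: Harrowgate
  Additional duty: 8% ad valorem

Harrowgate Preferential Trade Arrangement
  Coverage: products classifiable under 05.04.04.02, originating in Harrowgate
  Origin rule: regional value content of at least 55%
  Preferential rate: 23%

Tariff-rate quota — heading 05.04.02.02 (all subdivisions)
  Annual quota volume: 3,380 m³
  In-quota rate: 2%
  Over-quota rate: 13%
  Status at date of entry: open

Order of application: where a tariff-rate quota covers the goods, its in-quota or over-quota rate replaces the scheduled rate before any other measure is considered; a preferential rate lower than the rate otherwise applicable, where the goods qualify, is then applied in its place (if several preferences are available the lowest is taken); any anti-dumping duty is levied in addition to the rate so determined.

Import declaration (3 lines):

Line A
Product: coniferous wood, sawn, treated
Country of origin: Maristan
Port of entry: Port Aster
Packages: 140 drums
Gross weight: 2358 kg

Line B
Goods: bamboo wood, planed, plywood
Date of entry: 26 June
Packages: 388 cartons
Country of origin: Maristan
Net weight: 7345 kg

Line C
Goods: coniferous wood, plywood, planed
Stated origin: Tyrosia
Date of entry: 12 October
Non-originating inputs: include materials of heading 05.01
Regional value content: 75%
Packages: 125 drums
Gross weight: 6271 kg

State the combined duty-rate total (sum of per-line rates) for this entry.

Line A: coniferous → 05.01; sawn → 05.01.03; treated → 05.01.03.03. Scheduled 19%. No special measure applies. → 19%.
Line B: bamboo → 05.04; plywood → 05.04.02; planed → 05.04.02.03. Scheduled 30%. anti-dumping (Maristan, 05.04.02): +28%; total 30% + 28% = 58%. → 58%.
Line C: coniferous → 05.01; plywood → 05.01.01; planed → 05.01.01.02. Scheduled 7%. Tyrosia agreement on 05.01: RVC ≥ 60% → 16% available; Tyrosia agreement on 05.03.03.01: 05.01.01.02 not covered; preference 16% not lower than 7% → no reduction. → 7%.
Sum: 19% + 58% + 7% = 84%.

84%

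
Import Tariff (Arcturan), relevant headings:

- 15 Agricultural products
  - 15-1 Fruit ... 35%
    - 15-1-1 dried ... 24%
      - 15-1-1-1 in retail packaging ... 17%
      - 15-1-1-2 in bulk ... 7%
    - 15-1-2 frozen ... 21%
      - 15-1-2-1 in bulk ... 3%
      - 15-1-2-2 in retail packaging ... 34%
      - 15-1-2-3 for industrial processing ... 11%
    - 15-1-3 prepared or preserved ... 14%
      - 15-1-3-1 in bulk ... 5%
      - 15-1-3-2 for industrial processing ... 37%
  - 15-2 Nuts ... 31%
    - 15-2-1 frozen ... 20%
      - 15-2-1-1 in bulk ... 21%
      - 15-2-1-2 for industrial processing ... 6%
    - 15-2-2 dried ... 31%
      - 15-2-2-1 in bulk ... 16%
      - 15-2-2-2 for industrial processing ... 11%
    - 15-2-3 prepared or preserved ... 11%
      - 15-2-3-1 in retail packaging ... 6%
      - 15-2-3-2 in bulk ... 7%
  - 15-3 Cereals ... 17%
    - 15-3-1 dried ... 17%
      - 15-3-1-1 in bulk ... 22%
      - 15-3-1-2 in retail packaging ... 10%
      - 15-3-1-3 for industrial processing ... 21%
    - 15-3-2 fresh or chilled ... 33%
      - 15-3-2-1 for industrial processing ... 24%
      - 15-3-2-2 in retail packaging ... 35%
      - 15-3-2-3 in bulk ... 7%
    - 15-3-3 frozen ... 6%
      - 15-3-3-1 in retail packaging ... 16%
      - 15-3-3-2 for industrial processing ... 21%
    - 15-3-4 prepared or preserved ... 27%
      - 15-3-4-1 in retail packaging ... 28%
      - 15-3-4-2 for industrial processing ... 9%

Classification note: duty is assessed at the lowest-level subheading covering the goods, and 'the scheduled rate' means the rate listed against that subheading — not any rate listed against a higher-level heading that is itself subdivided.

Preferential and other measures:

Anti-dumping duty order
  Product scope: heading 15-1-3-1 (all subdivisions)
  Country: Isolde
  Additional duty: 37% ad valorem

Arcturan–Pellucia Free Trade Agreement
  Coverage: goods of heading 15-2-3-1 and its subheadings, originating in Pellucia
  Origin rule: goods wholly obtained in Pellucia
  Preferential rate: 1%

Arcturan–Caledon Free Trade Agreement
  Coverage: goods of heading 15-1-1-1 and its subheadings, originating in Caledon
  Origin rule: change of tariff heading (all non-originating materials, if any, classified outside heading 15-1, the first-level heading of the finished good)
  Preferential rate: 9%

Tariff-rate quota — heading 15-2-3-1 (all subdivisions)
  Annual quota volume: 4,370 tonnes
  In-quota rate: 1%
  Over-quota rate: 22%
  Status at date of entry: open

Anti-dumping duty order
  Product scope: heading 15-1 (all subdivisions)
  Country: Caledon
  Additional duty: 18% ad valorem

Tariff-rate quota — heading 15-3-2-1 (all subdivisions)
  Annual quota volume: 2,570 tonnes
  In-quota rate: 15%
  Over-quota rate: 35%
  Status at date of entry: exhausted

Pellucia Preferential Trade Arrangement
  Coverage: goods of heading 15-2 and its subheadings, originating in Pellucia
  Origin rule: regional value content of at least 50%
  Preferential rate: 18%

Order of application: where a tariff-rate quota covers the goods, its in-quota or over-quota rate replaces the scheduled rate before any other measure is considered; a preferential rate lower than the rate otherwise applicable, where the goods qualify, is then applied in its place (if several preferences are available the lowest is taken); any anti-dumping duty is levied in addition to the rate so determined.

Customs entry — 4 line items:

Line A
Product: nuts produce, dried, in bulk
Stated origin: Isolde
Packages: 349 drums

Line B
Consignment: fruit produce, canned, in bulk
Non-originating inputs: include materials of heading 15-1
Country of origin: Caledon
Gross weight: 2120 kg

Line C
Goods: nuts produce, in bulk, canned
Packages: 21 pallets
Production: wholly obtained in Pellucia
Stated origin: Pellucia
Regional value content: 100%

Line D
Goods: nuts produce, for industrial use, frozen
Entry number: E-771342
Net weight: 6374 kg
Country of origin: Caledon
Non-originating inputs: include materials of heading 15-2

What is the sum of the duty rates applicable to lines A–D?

52%

Line A: nuts → 15-2; dried → 15-2-2; in bulk → 15-2-2-1. Scheduled 16%. No special measure applies. → 16%.
Line B: fruit → 15-1; canned → 15-1-3; in bulk → 15-1-3-1. Scheduled 5%. Caledon agreement on 15-1-1-1: 15-1-3-1 not covered; anti-dumping (Caledon, 15-1): +18%; total 5% + 18% = 23%. → 23%.
Line C: nuts → 15-2; canned → 15-2-3; in bulk → 15-2-3-2. Scheduled 7%. Pellucia agreement on 15-2-3-1: 15-2-3-2 not covered; Pellucia agreement on 15-2: RVC ≥ 50% → 18% available; preference 18% not lower than 7% → no reduction. → 7%.
Line D: nuts → 15-2; frozen → 15-2-1; for industrial use → 15-2-1-2. Scheduled 6%. Caledon agreement on 15-1-1-1: 15-2-1-2 not covered. → 6%.
Sum: 16% + 23% + 7% + 6% = 52%.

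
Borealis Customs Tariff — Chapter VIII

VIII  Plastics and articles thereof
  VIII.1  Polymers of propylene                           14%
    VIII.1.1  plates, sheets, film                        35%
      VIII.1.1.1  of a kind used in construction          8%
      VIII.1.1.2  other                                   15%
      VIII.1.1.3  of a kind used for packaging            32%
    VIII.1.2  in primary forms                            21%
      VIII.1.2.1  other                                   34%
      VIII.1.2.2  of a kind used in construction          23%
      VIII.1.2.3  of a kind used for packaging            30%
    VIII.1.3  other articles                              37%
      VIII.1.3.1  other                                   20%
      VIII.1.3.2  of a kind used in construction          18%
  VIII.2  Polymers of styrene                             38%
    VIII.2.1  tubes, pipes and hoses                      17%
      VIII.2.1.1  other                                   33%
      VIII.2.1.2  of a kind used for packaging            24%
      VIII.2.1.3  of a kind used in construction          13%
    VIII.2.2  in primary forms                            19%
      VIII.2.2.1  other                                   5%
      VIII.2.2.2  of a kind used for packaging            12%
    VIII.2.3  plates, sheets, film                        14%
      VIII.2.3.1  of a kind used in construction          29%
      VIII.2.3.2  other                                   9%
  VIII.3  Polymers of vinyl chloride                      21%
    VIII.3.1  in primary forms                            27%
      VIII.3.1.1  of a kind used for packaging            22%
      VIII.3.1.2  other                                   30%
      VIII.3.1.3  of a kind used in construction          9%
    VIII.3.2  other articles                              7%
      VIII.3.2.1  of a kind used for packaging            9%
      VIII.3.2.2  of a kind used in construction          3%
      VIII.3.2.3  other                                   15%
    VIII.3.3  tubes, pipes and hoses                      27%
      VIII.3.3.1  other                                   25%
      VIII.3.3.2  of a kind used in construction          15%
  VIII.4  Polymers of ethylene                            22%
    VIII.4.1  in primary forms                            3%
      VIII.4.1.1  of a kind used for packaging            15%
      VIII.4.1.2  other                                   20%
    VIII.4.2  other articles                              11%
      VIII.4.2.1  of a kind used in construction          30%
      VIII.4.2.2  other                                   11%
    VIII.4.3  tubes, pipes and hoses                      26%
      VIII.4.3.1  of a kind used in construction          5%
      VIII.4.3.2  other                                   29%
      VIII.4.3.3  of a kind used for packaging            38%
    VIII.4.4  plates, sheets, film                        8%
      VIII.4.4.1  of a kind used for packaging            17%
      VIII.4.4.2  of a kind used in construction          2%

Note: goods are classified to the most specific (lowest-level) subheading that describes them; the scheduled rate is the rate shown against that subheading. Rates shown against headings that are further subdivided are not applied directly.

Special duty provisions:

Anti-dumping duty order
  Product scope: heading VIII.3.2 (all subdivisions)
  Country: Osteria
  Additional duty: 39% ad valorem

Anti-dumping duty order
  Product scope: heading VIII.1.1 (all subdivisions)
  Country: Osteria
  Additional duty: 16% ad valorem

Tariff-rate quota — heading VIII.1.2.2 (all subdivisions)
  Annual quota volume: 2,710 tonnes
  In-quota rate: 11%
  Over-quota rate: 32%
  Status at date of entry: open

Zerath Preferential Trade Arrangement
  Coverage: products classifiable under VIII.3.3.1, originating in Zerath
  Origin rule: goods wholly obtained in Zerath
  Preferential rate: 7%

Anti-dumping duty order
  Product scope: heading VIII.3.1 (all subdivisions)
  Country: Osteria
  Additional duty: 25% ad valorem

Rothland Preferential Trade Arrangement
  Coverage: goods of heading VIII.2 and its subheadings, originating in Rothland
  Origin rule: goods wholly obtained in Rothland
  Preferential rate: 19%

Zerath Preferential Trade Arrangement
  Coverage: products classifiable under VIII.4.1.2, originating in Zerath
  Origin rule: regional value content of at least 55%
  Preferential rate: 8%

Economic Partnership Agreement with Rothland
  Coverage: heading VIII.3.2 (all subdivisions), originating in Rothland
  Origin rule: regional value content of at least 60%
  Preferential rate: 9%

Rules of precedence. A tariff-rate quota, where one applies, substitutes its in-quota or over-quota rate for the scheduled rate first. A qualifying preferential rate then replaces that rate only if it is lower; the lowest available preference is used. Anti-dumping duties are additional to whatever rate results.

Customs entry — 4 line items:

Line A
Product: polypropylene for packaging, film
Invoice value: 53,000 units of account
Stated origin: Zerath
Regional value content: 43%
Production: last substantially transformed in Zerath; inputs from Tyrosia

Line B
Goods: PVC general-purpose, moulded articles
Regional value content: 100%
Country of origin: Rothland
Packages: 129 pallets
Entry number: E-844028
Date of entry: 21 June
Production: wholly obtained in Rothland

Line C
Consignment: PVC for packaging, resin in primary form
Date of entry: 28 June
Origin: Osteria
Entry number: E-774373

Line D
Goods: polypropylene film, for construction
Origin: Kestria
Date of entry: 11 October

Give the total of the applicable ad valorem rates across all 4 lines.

96%

Line A: polypropylene → VIII.1; film → VIII.1.1; for packaging → VIII.1.1.3. Scheduled 32%. Zerath agreement on VIII.3.3.1: VIII.1.1.3 not covered; Zerath agreement on VIII.4.1.2: VIII.1.1.3 not covered. → 32%.
Line B: PVC → VIII.3; moulded articles → VIII.3.2; general-purpose → VIII.3.2.3. Scheduled 15%. Rothland agreement on VIII.2: VIII.3.2.3 not covered; Rothland agreement on VIII.3.2: RVC ≥ 60% → 9% available; preferential 9%. → 9%.
Line C: PVC → VIII.3; resin in primary form → VIII.3.1; for packaging → VIII.3.1.1. Scheduled 22%. anti-dumping (Osteria, VIII.3.1): +25%; total 22% + 25% = 47%. → 47%.
Line D: polypropylene → VIII.1; film → VIII.1.1; for construction → VIII.1.1.1. Scheduled 8%. No special measure applies. → 8%.
Sum: 32% + 9% + 47% + 8% = 96%.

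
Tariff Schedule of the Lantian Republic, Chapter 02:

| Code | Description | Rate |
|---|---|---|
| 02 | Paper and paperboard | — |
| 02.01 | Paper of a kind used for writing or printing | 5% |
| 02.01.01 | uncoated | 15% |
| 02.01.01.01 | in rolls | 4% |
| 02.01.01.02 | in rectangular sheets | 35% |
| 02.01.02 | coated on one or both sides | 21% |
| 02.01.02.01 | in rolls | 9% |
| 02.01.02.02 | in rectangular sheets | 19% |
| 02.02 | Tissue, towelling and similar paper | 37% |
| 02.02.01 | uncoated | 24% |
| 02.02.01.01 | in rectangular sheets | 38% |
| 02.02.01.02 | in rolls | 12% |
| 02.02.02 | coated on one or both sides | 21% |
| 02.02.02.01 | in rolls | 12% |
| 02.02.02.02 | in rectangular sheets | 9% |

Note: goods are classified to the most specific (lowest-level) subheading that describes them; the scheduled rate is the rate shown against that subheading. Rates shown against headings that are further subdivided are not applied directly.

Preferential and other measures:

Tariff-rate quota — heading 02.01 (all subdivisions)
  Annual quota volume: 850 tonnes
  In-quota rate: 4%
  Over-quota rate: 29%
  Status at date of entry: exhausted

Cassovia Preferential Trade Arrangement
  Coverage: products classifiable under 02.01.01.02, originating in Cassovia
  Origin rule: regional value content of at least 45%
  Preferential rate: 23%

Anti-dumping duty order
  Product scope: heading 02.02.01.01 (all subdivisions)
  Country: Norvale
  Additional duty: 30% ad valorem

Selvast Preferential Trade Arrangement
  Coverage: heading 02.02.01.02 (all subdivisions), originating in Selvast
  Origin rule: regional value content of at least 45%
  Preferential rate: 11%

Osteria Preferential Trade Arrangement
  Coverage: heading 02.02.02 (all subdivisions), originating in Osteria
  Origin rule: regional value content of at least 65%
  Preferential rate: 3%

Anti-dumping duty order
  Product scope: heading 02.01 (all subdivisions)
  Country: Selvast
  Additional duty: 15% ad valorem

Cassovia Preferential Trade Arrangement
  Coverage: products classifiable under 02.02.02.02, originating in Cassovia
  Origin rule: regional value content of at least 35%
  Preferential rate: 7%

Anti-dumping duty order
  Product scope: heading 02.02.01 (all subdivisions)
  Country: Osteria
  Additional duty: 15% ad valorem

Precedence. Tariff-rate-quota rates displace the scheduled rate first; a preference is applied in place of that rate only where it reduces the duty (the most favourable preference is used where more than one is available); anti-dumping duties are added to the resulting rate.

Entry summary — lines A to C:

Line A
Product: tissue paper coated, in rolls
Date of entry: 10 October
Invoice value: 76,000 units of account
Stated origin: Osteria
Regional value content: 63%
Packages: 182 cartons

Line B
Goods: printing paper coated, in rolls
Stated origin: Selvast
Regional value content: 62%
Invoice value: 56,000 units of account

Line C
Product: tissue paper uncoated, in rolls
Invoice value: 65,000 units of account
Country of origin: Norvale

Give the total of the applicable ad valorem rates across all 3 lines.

68%

Line A: tissue paper → 02.02; coated → 02.02.02; in rolls → 02.02.02.01. Scheduled 12%. Osteria agreement on 02.02.02: RVC < 65%. → 12%.
Line B: printing paper → 02.01; coated → 02.01.02; in rolls → 02.01.02.01. Scheduled 9%. quota on 02.01 exhausted → over-quota 29%; Selvast agreement on 02.02.01.02: 02.01.02.01 not covered; anti-dumping (Selvast, 02.01): +15%; total 29% + 15% = 44%. → 44%.
Line C: tissue paper → 02.02; uncoated → 02.02.01; in rolls → 02.02.01.02. Scheduled 12%. No special measure applies. → 12%.
Sum: 12% + 44% + 12% = 68%.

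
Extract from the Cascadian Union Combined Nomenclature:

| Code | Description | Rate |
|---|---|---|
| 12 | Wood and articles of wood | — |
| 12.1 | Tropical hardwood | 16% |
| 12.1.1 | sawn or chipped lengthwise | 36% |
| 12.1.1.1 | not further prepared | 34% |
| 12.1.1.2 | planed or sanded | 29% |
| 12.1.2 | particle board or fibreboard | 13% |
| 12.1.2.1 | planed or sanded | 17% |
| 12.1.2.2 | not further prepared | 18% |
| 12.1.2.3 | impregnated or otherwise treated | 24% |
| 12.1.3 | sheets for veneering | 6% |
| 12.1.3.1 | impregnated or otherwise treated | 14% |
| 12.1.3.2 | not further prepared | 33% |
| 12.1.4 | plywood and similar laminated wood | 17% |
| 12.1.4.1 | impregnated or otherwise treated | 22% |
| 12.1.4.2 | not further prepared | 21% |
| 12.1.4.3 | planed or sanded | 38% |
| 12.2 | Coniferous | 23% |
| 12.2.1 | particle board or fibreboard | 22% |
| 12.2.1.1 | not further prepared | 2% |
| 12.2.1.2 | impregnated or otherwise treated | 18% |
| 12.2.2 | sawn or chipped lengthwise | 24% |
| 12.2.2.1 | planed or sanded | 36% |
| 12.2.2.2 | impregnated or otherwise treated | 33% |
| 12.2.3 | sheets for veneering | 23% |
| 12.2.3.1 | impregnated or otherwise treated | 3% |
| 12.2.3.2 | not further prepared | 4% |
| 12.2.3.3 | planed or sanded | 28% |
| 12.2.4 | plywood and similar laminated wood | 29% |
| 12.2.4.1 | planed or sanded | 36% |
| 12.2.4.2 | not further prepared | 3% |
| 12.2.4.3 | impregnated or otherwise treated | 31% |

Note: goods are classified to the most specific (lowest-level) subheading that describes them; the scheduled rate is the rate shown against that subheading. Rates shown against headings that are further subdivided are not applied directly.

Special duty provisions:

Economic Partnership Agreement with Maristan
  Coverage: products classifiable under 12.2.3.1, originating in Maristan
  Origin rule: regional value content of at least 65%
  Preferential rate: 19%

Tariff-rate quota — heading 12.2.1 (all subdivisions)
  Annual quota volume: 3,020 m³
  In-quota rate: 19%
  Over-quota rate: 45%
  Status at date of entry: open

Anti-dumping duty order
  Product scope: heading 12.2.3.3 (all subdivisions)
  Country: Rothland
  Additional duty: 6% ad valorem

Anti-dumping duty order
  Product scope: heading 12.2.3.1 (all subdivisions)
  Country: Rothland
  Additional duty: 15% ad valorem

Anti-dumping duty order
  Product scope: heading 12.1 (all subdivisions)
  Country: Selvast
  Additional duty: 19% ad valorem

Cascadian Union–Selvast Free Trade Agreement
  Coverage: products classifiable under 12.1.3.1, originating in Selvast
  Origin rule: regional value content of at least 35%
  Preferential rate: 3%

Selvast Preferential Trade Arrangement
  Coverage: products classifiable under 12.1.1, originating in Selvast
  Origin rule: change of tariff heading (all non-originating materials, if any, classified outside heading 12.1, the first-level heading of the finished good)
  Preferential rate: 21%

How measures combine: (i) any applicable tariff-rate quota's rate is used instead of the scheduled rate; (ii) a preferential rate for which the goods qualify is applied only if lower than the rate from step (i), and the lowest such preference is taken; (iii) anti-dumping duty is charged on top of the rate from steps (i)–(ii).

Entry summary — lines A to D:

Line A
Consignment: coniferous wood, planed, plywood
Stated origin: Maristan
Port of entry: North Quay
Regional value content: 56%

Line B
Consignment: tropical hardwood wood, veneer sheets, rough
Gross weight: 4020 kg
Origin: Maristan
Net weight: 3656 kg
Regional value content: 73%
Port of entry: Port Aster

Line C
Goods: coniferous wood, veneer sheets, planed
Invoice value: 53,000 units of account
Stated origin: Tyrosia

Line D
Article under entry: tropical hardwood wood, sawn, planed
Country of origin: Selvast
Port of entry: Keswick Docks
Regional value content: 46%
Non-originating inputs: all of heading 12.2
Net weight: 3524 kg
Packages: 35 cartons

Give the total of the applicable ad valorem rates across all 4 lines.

Line A: coniferous → 12.2; plywood → 12.2.4; planed → 12.2.4.1. Scheduled 36%. Maristan agreement on 12.2.3.1: 12.2.4.1 not covered. → 36%.
Line B: tropical hardwood → 12.1; veneer sheets → 12.1.3; rough → 12.1.3.2. Scheduled 33%. Maristan agreement on 12.2.3.1: 12.1.3.2 not covered. → 33%.
Line C: coniferous → 12.2; veneer sheets → 12.2.3; planed → 12.2.3.3. Scheduled 28%. No special measure applies. → 28%.
Line D: tropical hardwood → 12.1; sawn → 12.1.1; planed → 12.1.1.2. Scheduled 29%. Selvast agreement on 12.1.3.1: 12.1.1.2 not covered; Selvast agreement on 12.1.1: CTH met → 21% available; preferential 21%; anti-dumping (Selvast, 12.1): +19%; total 21% + 19% = 40%. → 40%.
Sum: 36% + 33% + 28% + 40% = 137%.

137%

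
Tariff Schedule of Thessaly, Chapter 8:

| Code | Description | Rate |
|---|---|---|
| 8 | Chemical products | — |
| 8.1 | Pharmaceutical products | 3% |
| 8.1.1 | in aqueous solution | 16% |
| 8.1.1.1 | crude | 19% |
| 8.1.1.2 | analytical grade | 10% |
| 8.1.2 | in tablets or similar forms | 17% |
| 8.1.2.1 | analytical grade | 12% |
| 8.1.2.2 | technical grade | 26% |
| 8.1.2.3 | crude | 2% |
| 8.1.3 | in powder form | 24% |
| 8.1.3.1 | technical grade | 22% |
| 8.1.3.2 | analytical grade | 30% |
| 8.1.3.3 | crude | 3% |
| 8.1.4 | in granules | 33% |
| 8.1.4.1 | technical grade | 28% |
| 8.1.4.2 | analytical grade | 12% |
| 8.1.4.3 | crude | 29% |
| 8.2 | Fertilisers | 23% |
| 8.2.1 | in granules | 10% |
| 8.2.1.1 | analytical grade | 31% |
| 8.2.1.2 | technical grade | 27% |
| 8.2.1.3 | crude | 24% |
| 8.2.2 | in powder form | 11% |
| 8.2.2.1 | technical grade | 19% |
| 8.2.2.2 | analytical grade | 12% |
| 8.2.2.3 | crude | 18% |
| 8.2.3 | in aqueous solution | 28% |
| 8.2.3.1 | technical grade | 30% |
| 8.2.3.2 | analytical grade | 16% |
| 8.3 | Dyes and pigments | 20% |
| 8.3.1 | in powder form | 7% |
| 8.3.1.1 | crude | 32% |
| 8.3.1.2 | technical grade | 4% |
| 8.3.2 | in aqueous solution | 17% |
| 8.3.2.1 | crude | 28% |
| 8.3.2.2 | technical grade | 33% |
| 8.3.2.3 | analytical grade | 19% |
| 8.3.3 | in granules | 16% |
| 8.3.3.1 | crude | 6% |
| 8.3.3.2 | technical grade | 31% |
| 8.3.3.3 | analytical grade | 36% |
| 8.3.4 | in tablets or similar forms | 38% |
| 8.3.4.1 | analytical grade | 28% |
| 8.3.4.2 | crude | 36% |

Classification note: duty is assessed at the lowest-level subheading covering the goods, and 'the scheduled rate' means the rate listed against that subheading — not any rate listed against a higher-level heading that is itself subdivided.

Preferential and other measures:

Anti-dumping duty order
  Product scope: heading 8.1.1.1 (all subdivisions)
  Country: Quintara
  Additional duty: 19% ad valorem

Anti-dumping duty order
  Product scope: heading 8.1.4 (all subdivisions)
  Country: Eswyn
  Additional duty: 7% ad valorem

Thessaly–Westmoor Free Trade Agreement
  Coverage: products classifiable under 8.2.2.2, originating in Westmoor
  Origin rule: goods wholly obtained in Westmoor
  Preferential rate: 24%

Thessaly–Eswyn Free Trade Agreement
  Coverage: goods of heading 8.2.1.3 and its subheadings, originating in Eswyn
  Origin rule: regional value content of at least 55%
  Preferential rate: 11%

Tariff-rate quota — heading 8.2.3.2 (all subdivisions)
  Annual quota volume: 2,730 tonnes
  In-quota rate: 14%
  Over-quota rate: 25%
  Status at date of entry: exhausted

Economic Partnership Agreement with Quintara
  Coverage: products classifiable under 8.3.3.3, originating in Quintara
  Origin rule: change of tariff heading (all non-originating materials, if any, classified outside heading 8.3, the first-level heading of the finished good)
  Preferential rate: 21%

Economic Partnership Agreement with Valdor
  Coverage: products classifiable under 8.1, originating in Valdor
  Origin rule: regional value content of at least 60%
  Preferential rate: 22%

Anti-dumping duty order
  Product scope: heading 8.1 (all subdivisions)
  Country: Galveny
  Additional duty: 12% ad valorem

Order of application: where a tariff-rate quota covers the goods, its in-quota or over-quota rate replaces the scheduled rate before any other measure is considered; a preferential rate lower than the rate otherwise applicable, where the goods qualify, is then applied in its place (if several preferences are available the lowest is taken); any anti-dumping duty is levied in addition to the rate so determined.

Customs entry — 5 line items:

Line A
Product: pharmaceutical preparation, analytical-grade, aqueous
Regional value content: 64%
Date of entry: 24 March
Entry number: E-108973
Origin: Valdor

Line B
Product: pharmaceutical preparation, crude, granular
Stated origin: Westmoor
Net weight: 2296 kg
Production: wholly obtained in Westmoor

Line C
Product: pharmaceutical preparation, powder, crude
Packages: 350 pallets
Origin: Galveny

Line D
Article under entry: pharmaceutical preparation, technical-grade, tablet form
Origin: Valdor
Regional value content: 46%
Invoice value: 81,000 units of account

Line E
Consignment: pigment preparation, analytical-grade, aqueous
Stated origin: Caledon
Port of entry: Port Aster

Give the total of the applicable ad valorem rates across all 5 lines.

Line A: pharmaceutical → 8.1; aqueous → 8.1.1; analytical-grade → 8.1.1.2. Scheduled 10%. Valdor agreement on 8.1: RVC ≥ 60% → 22% available; preference 22% not lower than 10% → no reduction. → 10%.
Line B: pharmaceutical → 8.1; granular → 8.1.4; crude → 8.1.4.3. Scheduled 29%. Westmoor agreement on 8.2.2.2: 8.1.4.3 not covered. → 29%.
Line C: pharmaceutical → 8.1; powder → 8.1.3; crude → 8.1.3.3. Scheduled 3%. anti-dumping (Galveny, 8.1): +12%; total 3% + 12% = 15%. → 15%.
Line D: pharmaceutical → 8.1; tablet form → 8.1.2; technical-grade → 8.1.2.2. Scheduled 26%. Valdor agreement on 8.1: RVC < 60%. → 26%.
Line E: pigment → 8.3; aqueous → 8.3.2; analytical-grade → 8.3.2.3. Scheduled 19%. No special measure applies. → 19%.
Sum: 10% + 29% + 15% + 26% + 19% = 99%.

99%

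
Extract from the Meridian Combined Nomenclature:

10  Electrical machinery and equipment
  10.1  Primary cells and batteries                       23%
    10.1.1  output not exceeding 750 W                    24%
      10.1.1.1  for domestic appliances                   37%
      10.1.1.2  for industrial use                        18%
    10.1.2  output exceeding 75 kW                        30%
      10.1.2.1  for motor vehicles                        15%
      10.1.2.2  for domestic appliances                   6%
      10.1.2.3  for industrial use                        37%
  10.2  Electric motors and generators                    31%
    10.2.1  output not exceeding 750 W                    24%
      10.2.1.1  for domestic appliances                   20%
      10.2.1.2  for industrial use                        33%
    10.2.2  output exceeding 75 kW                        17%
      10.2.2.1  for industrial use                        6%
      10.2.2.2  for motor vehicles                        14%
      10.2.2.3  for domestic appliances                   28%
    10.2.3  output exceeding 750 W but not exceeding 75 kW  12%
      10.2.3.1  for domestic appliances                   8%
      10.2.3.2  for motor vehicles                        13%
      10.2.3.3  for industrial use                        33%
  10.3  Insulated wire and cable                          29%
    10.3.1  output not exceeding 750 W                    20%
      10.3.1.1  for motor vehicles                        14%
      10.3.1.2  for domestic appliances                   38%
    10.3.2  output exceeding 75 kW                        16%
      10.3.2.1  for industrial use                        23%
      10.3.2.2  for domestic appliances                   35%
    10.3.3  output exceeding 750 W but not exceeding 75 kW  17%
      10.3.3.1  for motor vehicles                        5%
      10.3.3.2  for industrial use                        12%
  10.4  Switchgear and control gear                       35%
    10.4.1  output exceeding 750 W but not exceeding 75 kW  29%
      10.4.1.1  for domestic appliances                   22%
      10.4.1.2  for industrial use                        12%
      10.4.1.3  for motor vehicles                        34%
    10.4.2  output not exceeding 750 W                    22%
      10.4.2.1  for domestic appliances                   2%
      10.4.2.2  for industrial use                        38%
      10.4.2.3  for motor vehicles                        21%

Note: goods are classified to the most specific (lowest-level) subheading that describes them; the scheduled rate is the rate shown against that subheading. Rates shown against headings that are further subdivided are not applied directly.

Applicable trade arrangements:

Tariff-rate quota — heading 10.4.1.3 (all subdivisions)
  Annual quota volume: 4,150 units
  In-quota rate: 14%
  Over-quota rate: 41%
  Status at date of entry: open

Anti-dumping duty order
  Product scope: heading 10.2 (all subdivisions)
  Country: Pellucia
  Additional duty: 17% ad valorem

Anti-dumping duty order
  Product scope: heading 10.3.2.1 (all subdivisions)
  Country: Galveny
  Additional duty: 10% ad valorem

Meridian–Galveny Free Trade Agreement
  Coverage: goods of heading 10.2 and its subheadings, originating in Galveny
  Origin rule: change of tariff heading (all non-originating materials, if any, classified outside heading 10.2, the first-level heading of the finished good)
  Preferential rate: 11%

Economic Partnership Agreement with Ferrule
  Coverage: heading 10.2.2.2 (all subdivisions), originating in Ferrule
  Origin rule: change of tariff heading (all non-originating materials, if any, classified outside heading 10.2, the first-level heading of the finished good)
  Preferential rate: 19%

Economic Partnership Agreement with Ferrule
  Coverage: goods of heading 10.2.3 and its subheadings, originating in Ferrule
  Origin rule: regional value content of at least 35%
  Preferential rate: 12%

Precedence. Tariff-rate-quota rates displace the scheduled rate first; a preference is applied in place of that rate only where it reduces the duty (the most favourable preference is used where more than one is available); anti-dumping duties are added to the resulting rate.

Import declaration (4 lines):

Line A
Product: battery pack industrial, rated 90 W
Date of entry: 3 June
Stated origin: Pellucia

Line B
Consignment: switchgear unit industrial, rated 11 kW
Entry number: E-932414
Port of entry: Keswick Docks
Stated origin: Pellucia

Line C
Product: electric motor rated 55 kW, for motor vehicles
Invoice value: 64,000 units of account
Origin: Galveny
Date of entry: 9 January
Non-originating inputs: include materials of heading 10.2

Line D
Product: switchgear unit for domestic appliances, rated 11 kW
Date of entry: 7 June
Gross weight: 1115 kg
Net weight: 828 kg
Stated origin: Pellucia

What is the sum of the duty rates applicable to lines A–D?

65%

Line A: battery pack → 10.1; rated 90 W → 10.1.1; industrial → 10.1.1.2. Scheduled 18%. No special measure applies. → 18%.
Line B: switchgear unit → 10.4; rated 11 kW → 10.4.1; industrial → 10.4.1.2. Scheduled 12%. No special measure applies. → 12%.
Line C: electric motor → 10.2; rated 55 kW → 10.2.3; for motor vehicles → 10.2.3.2. Scheduled 13%. Galveny agreement on 10.2: CTH not met. → 13%.
Line D: switchgear unit → 10.4; rated 11 kW → 10.4.1; for domestic appliances → 10.4.1.1. Scheduled 22%. No special measure applies. → 22%.
Sum: 18% + 12% + 13% + 22% = 65%.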